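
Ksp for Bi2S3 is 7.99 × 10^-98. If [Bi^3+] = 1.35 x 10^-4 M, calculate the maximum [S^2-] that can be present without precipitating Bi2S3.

1.64 × 10^-30 M

Bi2S3(s) ⇌ 2 Bi^3+ + 3 S^2-
Ksp = [Bi^3+]^2[S^2-]^3
Precipitation begins when Q = Ksp. With [Bi^3+] = 1.35 x 10^-4 M:
7.99 × 10^-98 = (1.35 x 10^-4)^2 × [S^2-]^3
[S^2-] = (7.99 × 10^-98 / 1.823 × 10^-8)^(1/3) = 1.64 x 10^-30 M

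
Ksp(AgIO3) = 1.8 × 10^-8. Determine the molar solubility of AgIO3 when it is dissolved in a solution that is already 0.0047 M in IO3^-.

3.8 × 10^-6 M

AgIO3(s) ⇌ Ag^+(aq) + IO3^-(aq)
Ksp = [Ag^+][IO3^-]
Let s = moles of AgIO3 that dissolve per litre. [Ag^+] = s, [IO3^-] = 0.0047 + s ≈ 0.0047 (Ksp is small, so little additional dissolves).
Ksp ≈ s × 0.0047
s = 3.8 × 10^-6 M
Check: s = 3.8 × 10^-6 ≪ 0.0047, so the approximation is valid.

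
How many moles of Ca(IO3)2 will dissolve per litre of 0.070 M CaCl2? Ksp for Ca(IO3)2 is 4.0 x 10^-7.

1.2 × 10^-3 M

Ca(IO3)2(s) <=> Ca^2+ + 2 IO3^-
Ksp = [Ca^2+][IO3^-]^2
Let s = moles of Ca(IO3)2 that dissolve per litre. [Ca^2+] = 0.070 + s ≈ 0.070, [IO3^-] = 2s (since Ca^2+ from CaCl2 dominates).
Ksp ≈ 0.070 × (2s)^2
s = 1.2 x 10^-3 M
Check: s = 1.2 x 10^-3 ≪ 0.070, so the approximation is valid.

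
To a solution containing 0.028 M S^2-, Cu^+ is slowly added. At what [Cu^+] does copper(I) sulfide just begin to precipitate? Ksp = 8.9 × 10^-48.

[Cu^+] = 1.8 x 10^-23 M

Cu2S(s) ⇌ 2 Cu^+(aq) + S^2-(aq)
Ksp = [Cu^+]^2[S^2-]
Precipitation begins when Q = Ksp. With [S^2-] = 0.028 M:
8.9 × 10^-48 = (0.028) × [Cu^+]^2
[Cu^+] = (8.9 × 10^-48 / 2.8 × 10^-2)^(1/2) = 1.8 × 10^-23 M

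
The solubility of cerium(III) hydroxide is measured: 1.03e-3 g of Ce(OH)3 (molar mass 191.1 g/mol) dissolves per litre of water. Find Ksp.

Ksp = 2.28e-20

Molar solubility s = (1.03 x 10^-3 g/L) / (191.1 g/mol) = 5.390 × 10^-6 M.
Ce(OH)3(s) ⇌ Ce^3+(aq) + 3 OH^-(aq)
Let s = molar solubility. Then [Ce^3+] = s and [OH^-] = 3s.
Ksp = [Ce^3+][OH^-]^3
Substituting: Ksp = s(3s)^3 = 27s^4
With s = 5.390 x 10^-6: Ksp = 2.28 × 10^-20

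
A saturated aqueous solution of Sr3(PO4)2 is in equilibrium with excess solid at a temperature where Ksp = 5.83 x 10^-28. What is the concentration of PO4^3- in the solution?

2.80 × 10^-6 M

Sr3(PO4)2(s) <=> 3 Sr^2+ + 2 PO4^3-
Ksp = [Sr^2+]^3[PO4^3-]^2
For each mole of Sr3(PO4)2 that dissolves: [Sr^2+] = 3s, [PO4^3-] = 2s.
Ksp = (3s)^3(2s)^2 = 108s^5
Solving, s = (5.83 x 10^-28/108)^(1/5) = 1.401 × 10^-6 M
[PO4^3-] = 2s = 2.80 x 10^-6 M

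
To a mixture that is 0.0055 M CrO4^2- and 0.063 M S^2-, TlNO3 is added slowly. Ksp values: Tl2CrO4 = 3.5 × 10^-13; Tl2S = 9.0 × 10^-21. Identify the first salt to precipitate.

Precipitation of each salt starts when its ion product equals its Ksp.
For Tl2CrO4: 3.5 × 10^-13 = 0.0055 × [Tl^+]^2  ⇒  [Tl^+] = 8.0 × 10^-6 M.
For Tl2S: 9.0 × 10^-21 = 0.063 × [Tl^+]^2  ⇒  [Tl^+] = 3.8 × 10^-10 M.
The salt with the lower threshold [Tl^+] precipitates first: Tl2S.

Tl2S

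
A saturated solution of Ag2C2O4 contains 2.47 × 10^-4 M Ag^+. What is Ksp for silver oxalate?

7.53e-12

Ag2C2O4(s) ⇌ 2 Ag^+ + C2O4^2-
Stoichiometry gives [C2O4^2-] = (1/2)[Ag^+] = 1.235 x 10^-4 M.
Ksp = [Ag^+]^2[C2O4^2-]
Ksp = (2.47 x 10^-4)^2 × 1.235 × 10^-4 = 7.53 x 10^-12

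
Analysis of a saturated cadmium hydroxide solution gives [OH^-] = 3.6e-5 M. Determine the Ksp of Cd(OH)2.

2.3 × 10^-14

Cd(OH)2(s) <=> Cd^2+(aq) + 2 OH^-(aq)
Stoichiometry gives [Cd^2+] = (1/2)[OH^-] = 1.80 × 10^-5 M.
Ksp = [Cd^2+][OH^-]^2
Ksp = 1.80 × 10^-5 × (3.6 x 10^-5)^2 = 2.3 x 10^-14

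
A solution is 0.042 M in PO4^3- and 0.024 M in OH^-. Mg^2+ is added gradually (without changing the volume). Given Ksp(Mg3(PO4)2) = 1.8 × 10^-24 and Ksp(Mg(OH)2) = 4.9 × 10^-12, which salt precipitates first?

Mg(OH)2

Precipitation of each salt starts when its ion product equals its Ksp.
For Mg3(PO4)2: 1.8 × 10^-24 = (0.042)^2 × [Mg^2+]^3  ⇒  [Mg^2+] = 1.0 x 10^-7 M.
For Mg(OH)2: 4.9 × 10^-12 = (0.024)^2 × [Mg^2+]  ⇒  [Mg^2+] = 8.5 × 10^-9 M.
The salt with the lower threshold [Mg^2+] precipitates first: Mg(OH)2.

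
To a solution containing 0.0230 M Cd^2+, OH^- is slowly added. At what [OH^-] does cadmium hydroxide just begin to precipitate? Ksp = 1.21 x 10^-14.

[OH^-] ≈ 7.25 × 10^-7 M

Cd(OH)2(s) ⇌ Cd^2+(aq) + 2 OH^-(aq)
Ksp = [Cd^2+][OH^-]^2
Precipitation begins when Q = Ksp. With [Cd^2+] = 0.0230 M:
1.21 x 10^-14 = (0.0230) × [OH^-]^2
[OH^-] = (1.21 x 10^-14 / 2.30 × 10^-2)^(1/2) = 7.25 × 10^-7 M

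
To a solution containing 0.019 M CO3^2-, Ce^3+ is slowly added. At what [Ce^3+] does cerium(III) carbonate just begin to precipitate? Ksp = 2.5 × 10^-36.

6.0 x 10^-16 M

Ce2(CO3)3(s) ⇌ 2 Ce^3+ + 3 CO3^2-
Ksp = [Ce^3+]^2[CO3^2-]^3
Precipitation begins when Q = Ksp. With [CO3^2-] = 0.019 M:
2.5 × 10^-36 = (0.019)^3 × [Ce^3+]^2
[Ce^3+] = (2.5 × 10^-36 / 6.86 x 10^-6)^(1/2) = 6.0 × 10^-16 M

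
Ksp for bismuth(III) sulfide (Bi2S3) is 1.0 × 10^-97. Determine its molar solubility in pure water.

s ≈ 1.6 × 10^-20 M

Bi2S3(s) ⇌ 2 Bi^3+(aq) + 3 S^2-(aq)
Ksp = [Bi^3+]^2[S^2-]^3
For each mole of Bi2S3 that dissolves: [Bi^3+] = 2s, [S^2-] = 3s.
Ksp = (2s)^2(3s)^3 = 108s^5
s = (1.0 × 10^-97 / 108)^(1/5) = 1.6 x 10^-20 M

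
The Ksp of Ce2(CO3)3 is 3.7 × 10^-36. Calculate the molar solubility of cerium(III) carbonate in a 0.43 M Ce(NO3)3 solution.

s = 9.0e-13 M

Ce2(CO3)3(s) <=> 2 Ce^3+ + 3 CO3^2-
Ksp = [Ce^3+]^2[CO3^2-]^3
If s mol/L dissolves here, [Ce^3+] = 0.43 + 2s ≈ 0.43, [CO3^2-] = 3s (since Ce^3+ from Ce(NO3)3 dominates).
Ksp ≈ (0.43)^2 × (3s)^3
s = 9.0 x 10^-13 M
Check: 2s = 1.8 × 10^-12 ≪ 0.43, so the approximation is valid.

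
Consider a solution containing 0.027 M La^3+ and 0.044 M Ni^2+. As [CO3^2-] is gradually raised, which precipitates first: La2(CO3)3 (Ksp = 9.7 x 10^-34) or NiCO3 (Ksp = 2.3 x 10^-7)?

Precipitation of each salt starts when its ion product equals its Ksp.
For La2(CO3)3: 9.7 x 10^-34 = (0.027)^2 × [CO3^2-]^3  ⇒  [CO3^2-] = 1.1 x 10^-10 M.
For NiCO3: 2.3 x 10^-7 = 0.044 × [CO3^2-]  ⇒  [CO3^2-] = 5.2 × 10^-6 M.
The salt with the lower threshold [CO3^2-] precipitates first: La2(CO3)3.

La2(CO3)3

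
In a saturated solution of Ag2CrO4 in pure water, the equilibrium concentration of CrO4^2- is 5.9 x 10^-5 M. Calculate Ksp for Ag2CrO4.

8.2e-13

Ag2CrO4(s) ⇌ 2 Ag^+(aq) + CrO4^2-(aq)
Stoichiometry gives [Ag^+] = (2/1)[CrO4^2-] = 1.18 × 10^-4 M.
Ksp = [Ag^+]^2[CrO4^2-]
Ksp = (1.18 × 10^-4)^2 × 5.9 × 10^-5 = 8.2 × 10^-13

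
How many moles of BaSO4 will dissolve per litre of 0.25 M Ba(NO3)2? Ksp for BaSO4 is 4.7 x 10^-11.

s = 1.9 × 10^-10 M

BaSO4(s) ⇌ Ba^2+ + SO4^2-
Ksp = [Ba^2+][SO4^2-]
If s mol/L dissolves here, [Ba^2+] = 0.25 + s ≈ 0.25, [SO4^2-] = s (Ksp is small, so little additional dissolves).
Ksp ≈ 0.25 × s
s = 1.9 x 10^-10 M
Check: s = 1.9 × 10^-10 ≪ 0.25, so the approximation is valid.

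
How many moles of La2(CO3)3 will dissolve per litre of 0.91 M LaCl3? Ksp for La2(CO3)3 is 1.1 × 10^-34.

La2(CO3)3(s) <=> 2 La^3+(aq) + 3 CO3^2-(aq)
Ksp = [La^3+]^2[CO3^2-]^3
If s mol/L dissolves here, [La^3+] = 0.91 + 2s ≈ 0.91, [CO3^2-] = 3s (Ksp is small, so little additional dissolves).
Ksp ≈ (0.91)^2 × (3s)^3
s = 1.7 × 10^-12 M
Check: 2s = 3.4 × 10^-12 ≪ 0.91, so the approximation is valid.

1.7 × 10^-12 M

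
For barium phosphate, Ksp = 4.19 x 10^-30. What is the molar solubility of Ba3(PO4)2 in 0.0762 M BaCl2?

Ba3(PO4)2(s) <=> 3 Ba^2+(aq) + 2 PO4^3-(aq)
Ksp = [Ba^2+]^3[PO4^3-]^2
Let s = moles of Ba3(PO4)2 that dissolve per litre. [Ba^2+] = 0.0762 + 3s ≈ 0.0762, [PO4^3-] = 2s (Ksp is small, so little additional dissolves).
Ksp ≈ (0.0762)^3 × (2s)^2
s = 4.87 × 10^-14 M
Check: 3s = 1.5 × 10^-13 ≪ 0.0762, so the approximation is valid.

4.87 × 10^-14 M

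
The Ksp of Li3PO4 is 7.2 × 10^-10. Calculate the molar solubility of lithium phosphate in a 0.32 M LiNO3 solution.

Li3PO4(s) ⇌ 3 Li^+ + PO4^3-
Ksp = [Li^+]^3[PO4^3-]
Let s = moles of Li3PO4 that dissolve per litre. [Li^+] = 0.32 + 3s ≈ 0.32, [PO4^3-] = s (since Li^+ from LiNO3 dominates).
Ksp ≈ (0.32)^3 × s
s = 2.2 x 10^-8 M
Check: 3s = 6.6 x 10^-8 ≪ 0.32, so the approximation is valid.

s = 2.2e-8 M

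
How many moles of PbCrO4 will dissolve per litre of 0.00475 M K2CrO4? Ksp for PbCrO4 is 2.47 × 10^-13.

PbCrO4(s) ⇌ Pb^2+ + CrO4^2-
Ksp = [Pb^2+][CrO4^2-]
Let s be the molar solubility in this solution. [Pb^2+] = s, [CrO4^2-] = 0.00475 + s ≈ 0.00475 (common-ion effect: CrO4^2- is already 0.00475 M).
Ksp ≈ s × 0.00475
s = 5.20 x 10^-11 M
Check: s = 5.2 x 10^-11 ≪ 0.00475, so the approximation is valid.

5.20e-11 M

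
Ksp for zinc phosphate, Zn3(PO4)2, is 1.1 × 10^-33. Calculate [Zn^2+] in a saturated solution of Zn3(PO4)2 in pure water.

3.0e-7 M

Zn3(PO4)2(s) ⇌ 3 Zn^2+(aq) + 2 PO4^3-(aq)
Ksp = [Zn^2+]^3[PO4^3-]^2
For each mole of Zn3(PO4)2 that dissolves: [Zn^2+] = 3s, [PO4^3-] = 2s.
So Ksp = (3s)^3 × (2s)^2 = 108s^5
s^5 = 1.1 × 10^-33 / 108, so s = 1.00 x 10^-7 M
[Zn^2+] = 3s = 3.0 x 10^-7 M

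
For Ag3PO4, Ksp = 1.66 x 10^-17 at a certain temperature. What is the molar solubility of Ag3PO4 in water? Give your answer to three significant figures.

s ≈ 2.80e-5 M

Ag3PO4(s) <=> 3 Ag^+ + PO4^3-
Ksp = [Ag^+]^3[PO4^3-]
For each mole of Ag3PO4 that dissolves: [Ag^+] = 3s, [PO4^3-] = s.
Ksp = (3s)^3s = 27s^4
s = (1.66 x 10^-17 / 27)^(1/4) = 2.80 × 10^-5 M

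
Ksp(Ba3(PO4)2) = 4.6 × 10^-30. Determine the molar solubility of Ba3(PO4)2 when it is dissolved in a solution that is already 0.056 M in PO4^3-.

Ba3(PO4)2(s) ⇌ 3 Ba^2+(aq) + 2 PO4^3-(aq)
Ksp = [Ba^2+]^3[PO4^3-]^2
Let s be the molar solubility in this solution. [Ba^2+] = 3s, [PO4^3-] = 0.056 + 2s ≈ 0.056 (since the PO4^3- already present dominates).
Ksp ≈ (3s)^3 × (0.056)^2
s = 3.8 x 10^-10 M
Check: 2s = 7.6 × 10^-10 ≪ 0.056, so the approximation is valid.

s ≈ 3.8e-10 M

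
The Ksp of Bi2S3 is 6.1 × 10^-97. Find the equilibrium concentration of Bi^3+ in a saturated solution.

Bi2S3(s) ⇌ 2 Bi^3+ + 3 S^2-
Ksp = [Bi^3+]^2[S^2-]^3
For each mole of Bi2S3 that dissolves: [Bi^3+] = 2s, [S^2-] = 3s.
Ksp = (2s)^2(3s)^3 = 108s^5
Solving, s = (6.1 × 10^-97/108)^(1/5) = 2.24 x 10^-20 M
[Bi^3+] = 2s = 4.5 x 10^-20 M

[Bi^3+] = 4.5 × 10^-20 M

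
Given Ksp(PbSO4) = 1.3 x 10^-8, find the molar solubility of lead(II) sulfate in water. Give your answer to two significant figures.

PbSO4(s) ⇌ Pb^2+ + SO4^2-
Ksp = [Pb^2+][SO4^2-]
If s mol/L of PbSO4 dissolves, [Pb^2+] = s and [SO4^2-] = s.
Ksp = s × s = s^2
s = (1.3 x 10^-8)^(1/2) = 1.1 x 10^-4 M

1.1 × 10^-4 M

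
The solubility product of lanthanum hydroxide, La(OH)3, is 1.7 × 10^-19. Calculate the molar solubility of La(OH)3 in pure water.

La(OH)3(s) ⇌ La^3+(aq) + 3 OH^-(aq)
Ksp = [La^3+][OH^-]^3
With molar solubility s: [La^3+] = s, [OH^-] = 3s.
Substituting: Ksp = s(3s)^3 = 27s^4
s = (1.7 × 10^-19 / 27)^(1/4) = 8.9 × 10^-6 M

s ≈ 8.9 × 10^-6 M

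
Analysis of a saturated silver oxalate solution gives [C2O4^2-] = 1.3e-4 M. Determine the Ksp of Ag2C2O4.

Ag2C2O4(s) ⇌ 2 Ag^+(aq) + C2O4^2-(aq)
Stoichiometry gives [Ag^+] = (2/1)[C2O4^2-] = 2.60 × 10^-4 M.
Ksp = [Ag^+]^2[C2O4^2-]
Ksp = (2.60 x 10^-4)^2 × 1.3 × 10^-4 = 8.8 x 10^-12

8.8 × 10^-12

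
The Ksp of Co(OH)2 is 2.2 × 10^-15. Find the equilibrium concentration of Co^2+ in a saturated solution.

Co(OH)2(s) ⇌ Co^2+(aq) + 2 OH^-(aq)
Ksp = [Co^2+][OH^-]^2
If s mol/L of Co(OH)2 dissolves, [Co^2+] = s and [OH^-] = 2s.
So Ksp = s × (2s)^2 = 4s^3
s^3 = 2.2 × 10^-15 / 4, so s = 8.19 × 10^-6 M
[Co^2+] = s = 8.2 × 10^-6 M

[Co^2+] ≈ 8.2 × 10^-6 M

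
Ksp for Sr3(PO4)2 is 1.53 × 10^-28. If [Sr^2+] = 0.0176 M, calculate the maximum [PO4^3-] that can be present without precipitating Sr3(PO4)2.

[PO4^3-] ≈ 5.30 × 10^-12 M

Sr3(PO4)2(s) ⇌ 3 Sr^2+ + 2 PO4^3-
Ksp = [Sr^2+]^3[PO4^3-]^2
Precipitation begins when Q = Ksp. With [Sr^2+] = 0.0176 M:
1.53 × 10^-28 = (0.0176)^3 × [PO4^3-]^2
[PO4^3-] = (1.53 × 10^-28 / 5.452 × 10^-6)^(1/2) = 5.30 × 10^-12 M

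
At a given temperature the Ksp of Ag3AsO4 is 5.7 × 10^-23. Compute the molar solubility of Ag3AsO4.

1.2e-6 M

Ag3AsO4(s) ⇌ 3 Ag^+(aq) + AsO4^3-(aq)
Ksp = [Ag^+]^3[AsO4^3-]
If s mol/L of Ag3AsO4 dissolves, [Ag^+] = 3s and [AsO4^3-] = s.
So Ksp = (3s)^3 × s = 27s^4
s = (5.7 × 10^-23 / 27)^(1/4) = 1.2 x 10^-6 M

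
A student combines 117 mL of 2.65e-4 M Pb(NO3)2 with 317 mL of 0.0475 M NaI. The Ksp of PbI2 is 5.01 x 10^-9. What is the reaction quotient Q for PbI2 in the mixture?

Q ≈ 8.60 × 10^-8

Total volume = 117 + 317 = 434 mL.
[Pb^2+] = 2.65 × 10^-4 × (117/434) = 7.144 × 10^-5 M
[I^-] = 4.75 x 10^-2 × (317/434) = 3.469 × 10^-2 M
PbI2(s) ⇌ Pb^2+(aq) + 2 I^-(aq), so Q = [Pb^2+][I^-]^2
Q = (7.144 x 10^-5)(3.469 x 10^-2)^2 = 8.60 × 10^-8
Q > Ksp, so PbI2 will precipitate.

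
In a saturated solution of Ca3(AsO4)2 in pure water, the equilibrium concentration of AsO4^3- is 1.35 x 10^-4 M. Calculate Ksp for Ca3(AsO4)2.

Ksp = 1.51 x 10^-19

Ca3(AsO4)2(s) <=> 3 Ca^2+(aq) + 2 AsO4^3-(aq)
Stoichiometry gives [Ca^2+] = (3/2)[AsO4^3-] = 2.025 × 10^-4 M.
Ksp = [Ca^2+]^3[AsO4^3-]^2
Ksp = (2.025 × 10^-4)^3 × (1.35 × 10^-4)^2 = 1.51 × 10^-19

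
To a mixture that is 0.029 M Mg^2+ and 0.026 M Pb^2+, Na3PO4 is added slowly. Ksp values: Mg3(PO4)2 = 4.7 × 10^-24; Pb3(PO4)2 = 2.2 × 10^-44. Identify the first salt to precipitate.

Pb3(PO4)2

Each salt begins to precipitate when Q = Ksp, i.e. when [PO4^3-] reaches its threshold.
For Mg3(PO4)2: 4.7 × 10^-24 = (0.029)^3 × [PO4^3-]^2  ⇒  [PO4^3-] = 4.4 x 10^-10 M.
For Pb3(PO4)2: 2.2 × 10^-44 = (0.026)^3 × [PO4^3-]^2  ⇒  [PO4^3-] = 3.5 × 10^-20 M.
The salt with the lower threshold [PO4^3-] precipitates first: Pb3(PO4)2.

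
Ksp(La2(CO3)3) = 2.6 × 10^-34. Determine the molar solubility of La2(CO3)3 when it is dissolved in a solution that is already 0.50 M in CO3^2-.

La2(CO3)3(s) <=> 2 La^3+ + 3 CO3^2-
Ksp = [La^3+]^2[CO3^2-]^3
Let s = moles of La2(CO3)3 that dissolve per litre. [La^3+] = 2s, [CO3^2-] = 0.50 + 3s ≈ 0.50 (Ksp is small, so little additional dissolves).
Ksp ≈ (2s)^2 × (0.50)^3
s = 2.3 × 10^-17 M
Check: 3s = 6.8 × 10^-17 ≪ 0.50, so the approximation is valid.

2.3 × 10^-17 M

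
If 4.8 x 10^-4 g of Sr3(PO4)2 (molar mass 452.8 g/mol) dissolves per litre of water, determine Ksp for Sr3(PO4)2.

1.4e-28

Molar solubility s = (4.8 x 10^-4 g/L) / (452.8 g/mol) = 1.06 x 10^-6 M.
Sr3(PO4)2(s) ⇌ 3 Sr^2+(aq) + 2 PO4^3-(aq)
If s mol/L of Sr3(PO4)2 dissolves, [Sr^2+] = 3s and [PO4^3-] = 2s.
Ksp = [Sr^2+]^3[PO4^3-]^2
So Ksp = (3s)^3 × (2s)^2 = 108s^5
With s = 1.06 × 10^-6: Ksp = 1.4 × 10^-28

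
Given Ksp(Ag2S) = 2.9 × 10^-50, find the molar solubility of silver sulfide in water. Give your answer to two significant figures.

Ag2S(s) <=> 2 Ag^+ + S^2-
Ksp = [Ag^+]^2[S^2-]
With molar solubility s: [Ag^+] = 2s, [S^2-] = s.
Ksp = (2s)^2s = 4s^3
s^3 = 2.9 × 10^-50 / 4, so s = 1.9 × 10^-17 M

s = 1.9 × 10^-17 M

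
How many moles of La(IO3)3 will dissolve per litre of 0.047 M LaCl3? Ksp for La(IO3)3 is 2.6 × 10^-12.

s = 1.3e-4 M

La(IO3)3(s) ⇌ La^3+ + 3 IO3^-
Ksp = [La^3+][IO3^-]^3
Let s = moles of La(IO3)3 that dissolve per litre. [La^3+] = 0.047 + s ≈ 0.047, [IO3^-] = 3s (since La^3+ from LaCl3 dominates).
Ksp ≈ 0.047 × (3s)^3
s = 1.3 x 10^-4 M
Check: s = 1.3 × 10^-4 ≪ 0.047, so the approximation is valid.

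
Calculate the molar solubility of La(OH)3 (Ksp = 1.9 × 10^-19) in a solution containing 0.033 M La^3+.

s ≈ 6.0e-7 M

La(OH)3(s) ⇌ La^3+ + 3 OH^-
Ksp = [La^3+][OH^-]^3
Let s be the molar solubility in this solution. [La^3+] = 0.033 + s ≈ 0.033, [OH^-] = 3s (common-ion effect: La^3+ is already 0.033 M).
Ksp ≈ 0.033 × (3s)^3
s = 6.0 × 10^-7 M
Check: s = 6.0 × 10^-7 ≪ 0.033, so the approximation is valid.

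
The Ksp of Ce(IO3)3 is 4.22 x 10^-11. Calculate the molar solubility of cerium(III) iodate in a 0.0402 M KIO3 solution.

6.50 x 10^-7 M

Ce(IO3)3(s) ⇌ Ce^3+(aq) + 3 IO3^-(aq)
Ksp = [Ce^3+][IO3^-]^3
If s mol/L dissolves here, [Ce^3+] = s, [IO3^-] = 0.0402 + 3s ≈ 0.0402 (Ksp is small, so little additional dissolves).
Ksp ≈ s × (0.0402)^3
s = 6.50 × 10^-7 M
Check: 3s = 1.9 x 10^-6 ≪ 0.0402, so the approximation is valid.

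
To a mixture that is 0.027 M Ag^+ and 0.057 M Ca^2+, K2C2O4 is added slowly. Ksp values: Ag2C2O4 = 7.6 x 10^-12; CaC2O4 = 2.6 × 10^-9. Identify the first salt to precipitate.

Ag2C2O4

Precipitation of each salt starts when its ion product equals its Ksp.
For Ag2C2O4: 7.6 x 10^-12 = (0.027)^2 × [C2O4^2-]  ⇒  [C2O4^2-] = 1.0 x 10^-8 M.
For CaC2O4: 2.6 × 10^-9 = 0.057 × [C2O4^2-]  ⇒  [C2O4^2-] = 4.6 × 10^-8 M.
The salt with the lower threshold [C2O4^2-] precipitates first: Ag2C2O4.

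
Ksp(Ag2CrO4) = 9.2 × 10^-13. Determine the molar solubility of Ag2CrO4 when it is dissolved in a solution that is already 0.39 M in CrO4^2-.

s ≈ 7.7 x 10^-7 M

Ag2CrO4(s) <=> 2 Ag^+(aq) + CrO4^2-(aq)
Ksp = [Ag^+]^2[CrO4^2-]
If s mol/L dissolves here, [Ag^+] = 2s, [CrO4^2-] = 0.39 + s ≈ 0.39 (since the CrO4^2- already present dominates).
Ksp ≈ (2s)^2 × 0.39
s = 7.7 x 10^-7 M
Check: s = 7.7 × 10^-7 ≪ 0.39, so the approximation is valid.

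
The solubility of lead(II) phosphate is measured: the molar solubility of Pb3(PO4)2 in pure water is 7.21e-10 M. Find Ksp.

Ksp ≈ 2.10e-44

Pb3(PO4)2(s) ⇌ 3 Pb^2+ + 2 PO4^3-
With molar solubility s: [Pb^2+] = 3s, [PO4^3-] = 2s.
Ksp = [Pb^2+]^3[PO4^3-]^2
Substituting: Ksp = (3s)^3(2s)^2 = 108s^5
Ksp = 108 × (7.21 × 10^-10)^5 = 2.10 × 10^-44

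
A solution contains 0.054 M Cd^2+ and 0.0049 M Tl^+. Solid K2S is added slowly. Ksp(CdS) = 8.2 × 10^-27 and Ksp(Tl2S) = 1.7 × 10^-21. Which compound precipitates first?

CdS

Each salt begins to precipitate when Q = Ksp, i.e. when [S^2-] reaches its threshold.
For CdS: 8.2 × 10^-27 = 0.054 × [S^2-]  ⇒  [S^2-] = 1.5 × 10^-25 M.
For Tl2S: 1.7 × 10^-21 = (0.0049)^2 × [S^2-]  ⇒  [S^2-] = 7.1 × 10^-17 M.
The salt with the lower threshold [S^2-] precipitates first: CdS.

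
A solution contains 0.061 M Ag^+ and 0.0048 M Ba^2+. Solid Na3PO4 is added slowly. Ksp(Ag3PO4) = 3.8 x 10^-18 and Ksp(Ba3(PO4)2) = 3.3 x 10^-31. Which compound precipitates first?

Ag3PO4

Each salt begins to precipitate when Q = Ksp, i.e. when [PO4^3-] reaches its threshold.
For Ag3PO4: 3.8 x 10^-18 = (0.061)^3 × [PO4^3-]  ⇒  [PO4^3-] = 1.7 x 10^-14 M.
For Ba3(PO4)2: 3.3 x 10^-31 = (0.0048)^3 × [PO4^3-]^2  ⇒  [PO4^3-] = 1.7 × 10^-12 M.
The salt with the lower threshold [PO4^3-] precipitates first: Ag3PO4.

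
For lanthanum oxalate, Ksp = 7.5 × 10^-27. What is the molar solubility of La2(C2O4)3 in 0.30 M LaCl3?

1.5 x 10^-9 M

La2(C2O4)3(s) ⇌ 2 La^3+ + 3 C2O4^2-
Ksp = [La^3+]^2[C2O4^2-]^3
If s mol/L dissolves here, [La^3+] = 0.30 + 2s ≈ 0.30, [C2O4^2-] = 3s (common-ion effect: La^3+ is already 0.30 M).
Ksp ≈ (0.30)^2 × (3s)^3
s = 1.5 × 10^-9 M
Check: 2s = 2.9 × 10^-9 ≪ 0.30, so the approximation is valid.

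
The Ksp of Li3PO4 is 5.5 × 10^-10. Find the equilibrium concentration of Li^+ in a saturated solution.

[Li^+] ≈ 6.4 x 10^-3 M

Li3PO4(s) <=> 3 Li^+ + PO4^3-
Ksp = [Li^+]^3[PO4^3-]
Let s = molar solubility. Then [Li^+] = 3s and [PO4^3-] = s.
Ksp = (3s)^3s = 27s^4
s = (5.5 × 10^-10 / 27)^(1/4) = 2.12 x 10^-3 M
[Li^+] = 3s = 6.4 × 10^-3 M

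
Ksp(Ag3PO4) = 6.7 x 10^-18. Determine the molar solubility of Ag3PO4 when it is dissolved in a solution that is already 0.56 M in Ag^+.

3.8 × 10^-17 M

Ag3PO4(s) <=> 3 Ag^+(aq) + PO4^3-(aq)
Ksp = [Ag^+]^3[PO4^3-]
Let s = moles of Ag3PO4 that dissolve per litre. [Ag^+] = 0.56 + 3s ≈ 0.56, [PO4^3-] = s (Ksp is small, so little additional dissolves).
Ksp ≈ (0.56)^3 × s
s = 3.8 x 10^-17 M
Check: 3s = 1.1 × 10^-16 ≪ 0.56, so the approximation is valid.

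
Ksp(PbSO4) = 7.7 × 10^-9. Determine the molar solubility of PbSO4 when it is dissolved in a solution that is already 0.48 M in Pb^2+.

s = 1.6e-8 M

PbSO4(s) <=> Pb^2+(aq) + SO4^2-(aq)
Ksp = [Pb^2+][SO4^2-]
If s mol/L dissolves here, [Pb^2+] = 0.48 + s ≈ 0.48, [SO4^2-] = s (common-ion effect: Pb^2+ is already 0.48 M).
Ksp ≈ 0.48 × s
s = 1.6 × 10^-8 M
Check: s = 1.6 × 10^-8 ≪ 0.48, so the approximation is valid.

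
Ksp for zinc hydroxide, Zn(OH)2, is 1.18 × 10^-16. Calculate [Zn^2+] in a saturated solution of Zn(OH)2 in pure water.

[Zn^2+] = 3.09 × 10^-6 M

Zn(OH)2(s) ⇌ Zn^2+(aq) + 2 OH^-(aq)
Ksp = [Zn^2+][OH^-]^2
For each mole of Zn(OH)2 that dissolves: [Zn^2+] = s, [OH^-] = 2s.
So Ksp = s × (2s)^2 = 4s^3
s = (1.18 × 10^-16 / 4)^(1/3) = 3.090 × 10^-6 M
[Zn^2+] = s = 3.09 × 10^-6 M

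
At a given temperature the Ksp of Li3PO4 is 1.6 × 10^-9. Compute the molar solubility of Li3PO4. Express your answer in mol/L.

Li3PO4(s) ⇌ 3 Li^+(aq) + PO4^3-(aq)
Ksp = [Li^+]^3[PO4^3-]
With molar solubility s: [Li^+] = 3s, [PO4^3-] = s.
So Ksp = (3s)^3 × s = 27s^4
s^4 = 1.6 × 10^-9 / 27, so s = 2.8 × 10^-3 M

s = 2.8 × 10^-3 M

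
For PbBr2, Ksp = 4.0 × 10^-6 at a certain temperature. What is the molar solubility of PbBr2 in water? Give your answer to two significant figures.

1.0 x 10^-2 M

PbBr2(s) ⇌ Pb^2+(aq) + 2 Br^-(aq)
Ksp = [Pb^2+][Br^-]^2
Let s = molar solubility. Then [Pb^2+] = s and [Br^-] = 2s.
Substituting: Ksp = s(2s)^2 = 4s^3
s = (4.0 × 10^-6 / 4)^(1/3) = 1.0 × 10^-2 M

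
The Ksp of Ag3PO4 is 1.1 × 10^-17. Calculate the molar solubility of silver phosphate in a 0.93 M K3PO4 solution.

s = 7.6 × 10^-7 M

Ag3PO4(s) ⇌ 3 Ag^+(aq) + PO4^3-(aq)
Ksp = [Ag^+]^3[PO4^3-]
If s mol/L dissolves here, [Ag^+] = 3s, [PO4^3-] = 0.93 + s ≈ 0.93 (since PO4^3- from K3PO4 dominates).
Ksp ≈ (3s)^3 × 0.93
s = 7.6 x 10^-7 M
Check: s = 7.6 × 10^-7 ≪ 0.93, so the approximation is valid.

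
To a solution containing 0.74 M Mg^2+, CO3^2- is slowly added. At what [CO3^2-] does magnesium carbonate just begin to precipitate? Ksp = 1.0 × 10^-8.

1.4e-8 M

MgCO3(s) <=> Mg^2+(aq) + CO3^2-(aq)
Ksp = [Mg^2+][CO3^2-]
Precipitation begins when Q = Ksp. With [Mg^2+] = 0.74 M:
1.0 × 10^-8 = (0.74) × [CO3^2-]
[CO3^2-] = (1.0 × 10^-8 / 7.4 × 10^-1) = 1.4 × 10^-8 M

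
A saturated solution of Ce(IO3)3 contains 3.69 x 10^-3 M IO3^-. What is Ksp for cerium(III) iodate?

Ce(IO3)3(s) ⇌ Ce^3+(aq) + 3 IO3^-(aq)
Stoichiometry gives [Ce^3+] = (1/3)[IO3^-] = 1.230 x 10^-3 M.
Ksp = [Ce^3+][IO3^-]^3
Ksp = 1.230 × 10^-3 × (3.69 x 10^-3)^3 = 6.18 × 10^-11

Ksp ≈ 6.18e-11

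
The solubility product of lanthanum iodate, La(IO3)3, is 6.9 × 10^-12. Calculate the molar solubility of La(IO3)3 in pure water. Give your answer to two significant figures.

La(IO3)3(s) ⇌ La^3+ + 3 IO3^-
Ksp = [La^3+][IO3^-]^3
Let s = molar solubility. Then [La^3+] = s and [IO3^-] = 3s.
Substituting: Ksp = s(3s)^3 = 27s^4
Solving, s = (6.9 × 10^-12/27)^(1/4) = 7.1 × 10^-4 M

s = 7.1e-4 M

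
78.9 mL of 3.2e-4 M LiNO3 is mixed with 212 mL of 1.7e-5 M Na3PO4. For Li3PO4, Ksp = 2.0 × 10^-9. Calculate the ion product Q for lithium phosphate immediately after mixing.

8.1 × 10^-18

Total volume = 78.9 + 212 = 290.9 mL.
[Li^+] = 3.2 × 10^-4 × (78.9/290.9) = 8.68 × 10^-5 M
[PO4^3-] = 1.7 x 10^-5 × (212/290.9) = 1.24 x 10^-5 M
Li3PO4(s) ⇌ 3 Li^+ + PO4^3-, so Q = [Li^+]^3[PO4^3-]
Q = (8.68 × 10^-5)^3(1.24 × 10^-5) = 8.1 × 10^-18
Q < Ksp, so no precipitate of Li3PO4 forms.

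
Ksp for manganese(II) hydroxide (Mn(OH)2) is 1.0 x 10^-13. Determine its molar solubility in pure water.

s ≈ 2.9 × 10^-5 M

Mn(OH)2(s) ⇌ Mn^2+ + 2 OH^-
Ksp = [Mn^2+][OH^-]^2
For each mole of Mn(OH)2 that dissolves: [Mn^2+] = s, [OH^-] = 2s.
Ksp = s(2s)^2 = 4s^3
s = (1.0 x 10^-13 / 4)^(1/3) = 2.9 × 10^-5 M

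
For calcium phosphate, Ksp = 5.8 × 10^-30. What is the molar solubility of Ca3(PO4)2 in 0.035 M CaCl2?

Ca3(PO4)2(s) <=> 3 Ca^2+(aq) + 2 PO4^3-(aq)
Ksp = [Ca^2+]^3[PO4^3-]^2
Let s = moles of Ca3(PO4)2 that dissolve per litre. [Ca^2+] = 0.035 + 3s ≈ 0.035, [PO4^3-] = 2s (Ksp is small, so little additional dissolves).
Ksp ≈ (0.035)^3 × (2s)^2
s = 1.8 x 10^-13 M
Check: 3s = 5.5 × 10^-13 ≪ 0.035, so the approximation is valid.

s ≈ 1.8 x 10^-13 M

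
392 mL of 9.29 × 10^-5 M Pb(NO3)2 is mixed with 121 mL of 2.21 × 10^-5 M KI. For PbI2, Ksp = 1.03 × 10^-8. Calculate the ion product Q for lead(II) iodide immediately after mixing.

Q ≈ 1.93 × 10^-15

Total volume = 392 + 121 = 513 mL.
[Pb^2+] = 9.29 × 10^-5 × (392/513) = 7.099 x 10^-5 M
[I^-] = 2.21 × 10^-5 × (121/513) = 5.213 × 10^-6 M
PbI2(s) <=> Pb^2+(aq) + 2 I^-(aq), so Q = [Pb^2+][I^-]^2
Q = (7.099 x 10^-5)(5.213 × 10^-6)^2 = 1.93 x 10^-15
Q < Ksp, so no precipitate of PbI2 forms.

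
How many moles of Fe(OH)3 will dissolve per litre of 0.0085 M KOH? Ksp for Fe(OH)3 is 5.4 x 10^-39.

s ≈ 8.8 × 10^-33 M

Fe(OH)3(s) ⇌ Fe^3+(aq) + 3 OH^-(aq)
Ksp = [Fe^3+][OH^-]^3
Let s be the molar solubility in this solution. [Fe^3+] = s, [OH^-] = 0.0085 + 3s ≈ 0.0085 (Ksp is small, so little additional dissolves).
Ksp ≈ s × (0.0085)^3
s = 8.8 x 10^-33 M
Check: 3s = 2.6 × 10^-32 ≪ 0.0085, so the approximation is valid.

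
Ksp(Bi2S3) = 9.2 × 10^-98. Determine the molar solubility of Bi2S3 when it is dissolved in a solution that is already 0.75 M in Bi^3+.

1.8e-33 M

Bi2S3(s) ⇌ 2 Bi^3+ + 3 S^2-
Ksp = [Bi^3+]^2[S^2-]^3
Let s = moles of Bi2S3 that dissolve per litre. [Bi^3+] = 0.75 + 2s ≈ 0.75, [S^2-] = 3s (Ksp is small, so little additional dissolves).
Ksp ≈ (0.75)^2 × (3s)^3
s = 1.8 x 10^-33 M
Check: 2s = 3.6 × 10^-33 ≪ 0.75, so the approximation is valid.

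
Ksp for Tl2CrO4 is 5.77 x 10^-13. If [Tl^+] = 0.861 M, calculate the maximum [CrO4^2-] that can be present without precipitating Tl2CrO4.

[CrO4^2-] ≈ 7.78 x 10^-13 M

Tl2CrO4(s) ⇌ 2 Tl^+ + CrO4^2-
Ksp = [Tl^+]^2[CrO4^2-]
Precipitation begins when Q = Ksp. With [Tl^+] = 0.861 M:
5.77 x 10^-13 = (0.861)^2 × [CrO4^2-]
[CrO4^2-] = (5.77 x 10^-13 / 7.413 × 10^-1) = 7.78 x 10^-13 M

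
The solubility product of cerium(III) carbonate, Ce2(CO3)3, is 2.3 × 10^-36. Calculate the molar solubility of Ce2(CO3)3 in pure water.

2.9 × 10^-8 M

Ce2(CO3)3(s) <=> 2 Ce^3+(aq) + 3 CO3^2-(aq)
Ksp = [Ce^3+]^2[CO3^2-]^3
For each mole of Ce2(CO3)3 that dissolves: [Ce^3+] = 2s, [CO3^2-] = 3s.
Ksp = (2s)^2(3s)^3 = 108s^5
Solving, s = (2.3 × 10^-36/108)^(1/5) = 2.9 × 10^-8 M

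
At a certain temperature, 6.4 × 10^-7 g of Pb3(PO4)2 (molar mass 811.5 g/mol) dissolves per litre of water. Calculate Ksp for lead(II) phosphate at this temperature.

Ksp = 3.3 × 10^-44

Molar solubility s = (6.4 × 10^-7 g/L) / (811.5 g/mol) = 7.89 × 10^-10 M.
Pb3(PO4)2(s) ⇌ 3 Pb^2+(aq) + 2 PO4^3-(aq)
For each mole of Pb3(PO4)2 that dissolves: [Pb^2+] = 3s, [PO4^3-] = 2s.
Ksp = [Pb^2+]^3[PO4^3-]^2
Substituting: Ksp = (3s)^3(2s)^2 = 108s^5
Ksp = 108 × (7.89 x 10^-10)^5 = 3.3 x 10^-44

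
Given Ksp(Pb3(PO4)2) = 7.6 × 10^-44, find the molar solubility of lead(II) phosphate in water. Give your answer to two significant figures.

s = 9.3e-10 M

Pb3(PO4)2(s) ⇌ 3 Pb^2+(aq) + 2 PO4^3-(aq)
Ksp = [Pb^2+]^3[PO4^3-]^2
If s mol/L of Pb3(PO4)2 dissolves, [Pb^2+] = 3s and [PO4^3-] = 2s.
Substituting: Ksp = (3s)^3(2s)^2 = 108s^5
s = (7.6 × 10^-44 / 108)^(1/5) = 9.3 × 10^-10 M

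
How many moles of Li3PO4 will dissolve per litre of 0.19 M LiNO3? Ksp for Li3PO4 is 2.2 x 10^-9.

Li3PO4(s) <=> 3 Li^+(aq) + PO4^3-(aq)
Ksp = [Li^+]^3[PO4^3-]
Let s be the molar solubility in this solution. [Li^+] = 0.19 + 3s ≈ 0.19, [PO4^3-] = s (Ksp is small, so little additional dissolves).
Ksp ≈ (0.19)^3 × s
s = 3.2 × 10^-7 M
Check: 3s = 9.6 × 10^-7 ≪ 0.19, so the approximation is valid.

s ≈ 3.2e-7 M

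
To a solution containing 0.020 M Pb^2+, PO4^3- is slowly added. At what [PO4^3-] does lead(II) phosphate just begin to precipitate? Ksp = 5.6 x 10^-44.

Pb3(PO4)2(s) ⇌ 3 Pb^2+(aq) + 2 PO4^3-(aq)
Ksp = [Pb^2+]^3[PO4^3-]^2
Precipitation begins when Q = Ksp. With [Pb^2+] = 0.020 M:
5.6 x 10^-44 = (0.020)^3 × [PO4^3-]^2
[PO4^3-] = (5.6 x 10^-44 / 8.00 × 10^-6)^(1/2) = 8.4 x 10^-20 M

8.4e-20 M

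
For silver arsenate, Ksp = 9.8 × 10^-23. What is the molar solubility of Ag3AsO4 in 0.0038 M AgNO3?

Ag3AsO4(s) <=> 3 Ag^+(aq) + AsO4^3-(aq)
Ksp = [Ag^+]^3[AsO4^3-]
Let s = moles of Ag3AsO4 that dissolve per litre. [Ag^+] = 0.0038 + 3s ≈ 0.0038, [AsO4^3-] = s (since Ag^+ from AgNO3 dominates).
Ksp ≈ (0.0038)^3 × s
s = 1.8 × 10^-15 M
Check: 3s = 5.4 × 10^-15 ≪ 0.0038, so the approximation is valid.

1.8e-15 M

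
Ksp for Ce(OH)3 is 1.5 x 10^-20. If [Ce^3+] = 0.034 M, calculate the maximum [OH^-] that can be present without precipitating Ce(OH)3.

Ce(OH)3(s) <=> Ce^3+ + 3 OH^-
Ksp = [Ce^3+][OH^-]^3
Precipitation begins when Q = Ksp. With [Ce^3+] = 0.034 M:
1.5 x 10^-20 = (0.034) × [OH^-]^3
[OH^-] = (1.5 x 10^-20 / 3.4 × 10^-2)^(1/3) = 7.6 x 10^-7 M

[OH^-] = 7.6e-7 M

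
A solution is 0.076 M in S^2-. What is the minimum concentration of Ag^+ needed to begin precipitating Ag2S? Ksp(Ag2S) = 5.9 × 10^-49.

[Ag^+] ≈ 2.8e-24 M

Ag2S(s) ⇌ 2 Ag^+ + S^2-
Ksp = [Ag^+]^2[S^2-]
Precipitation begins when Q = Ksp. With [S^2-] = 0.076 M:
5.9 × 10^-49 = (0.076) × [Ag^+]^2
[Ag^+] = (5.9 × 10^-49 / 7.6 × 10^-2)^(1/2) = 2.8 x 10^-24 M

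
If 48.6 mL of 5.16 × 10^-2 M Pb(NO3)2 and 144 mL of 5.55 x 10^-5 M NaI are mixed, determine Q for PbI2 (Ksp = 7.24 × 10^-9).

2.24e-11

Total volume = 48.6 + 144 = 192.6 mL.
[Pb^2+] = 5.16 x 10^-2 × (48.6/192.6) = 1.302 × 10^-2 M
[I^-] = 5.55 × 10^-5 × (144/192.6) = 4.150 × 10^-5 M
PbI2(s) ⇌ Pb^2+ + 2 I^-, so Q = [Pb^2+][I^-]^2
Q = (1.302 × 10^-2)(4.150 x 10^-5)^2 = 2.24 × 10^-11
Q < Ksp, so no precipitate of PbI2 forms.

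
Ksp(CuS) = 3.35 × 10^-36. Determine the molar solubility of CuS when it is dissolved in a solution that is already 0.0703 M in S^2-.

s = 4.77e-35 M

CuS(s) ⇌ Cu^2+(aq) + S^2-(aq)
Ksp = [Cu^2+][S^2-]
Let s be the molar solubility in this solution. [Cu^2+] = s, [S^2-] = 0.0703 + s ≈ 0.0703 (Ksp is small, so little additional dissolves).
Ksp ≈ s × 0.0703
s = 4.77 × 10^-35 M
Check: s = 4.8 × 10^-35 ≪ 0.0703, so the approximation is valid.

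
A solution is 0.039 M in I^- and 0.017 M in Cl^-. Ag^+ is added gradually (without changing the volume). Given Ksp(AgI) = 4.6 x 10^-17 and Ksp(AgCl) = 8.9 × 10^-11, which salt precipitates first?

Precipitation of each salt starts when its ion product equals its Ksp.
For AgI: 4.6 x 10^-17 = 0.039 × [Ag^+]  ⇒  [Ag^+] = 1.2 × 10^-15 M.
For AgCl: 8.9 × 10^-11 = 0.017 × [Ag^+]  ⇒  [Ag^+] = 5.2 × 10^-9 M.
The salt with the lower threshold [Ag^+] precipitates first: AgI.

AgI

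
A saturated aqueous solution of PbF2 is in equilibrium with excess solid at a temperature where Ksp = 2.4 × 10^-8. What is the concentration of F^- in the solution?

3.6e-3 M

PbF2(s) ⇌ Pb^2+ + 2 F^-
Ksp = [Pb^2+][F^-]^2
With molar solubility s: [Pb^2+] = s, [F^-] = 2s.
So Ksp = s × (2s)^2 = 4s^3
Solving, s = (2.4 × 10^-8/4)^(1/3) = 1.82 × 10^-3 M
[F^-] = 2s = 3.6 × 10^-3 M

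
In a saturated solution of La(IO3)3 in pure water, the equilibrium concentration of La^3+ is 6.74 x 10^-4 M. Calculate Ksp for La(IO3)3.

5.57e-12

La(IO3)3(s) ⇌ La^3+(aq) + 3 IO3^-(aq)
Stoichiometry gives [IO3^-] = (3/1)[La^3+] = 2.022 × 10^-3 M.
Ksp = [La^3+][IO3^-]^3
Ksp = 6.74 × 10^-4 × (2.022 × 10^-3)^3 = 5.57 × 10^-12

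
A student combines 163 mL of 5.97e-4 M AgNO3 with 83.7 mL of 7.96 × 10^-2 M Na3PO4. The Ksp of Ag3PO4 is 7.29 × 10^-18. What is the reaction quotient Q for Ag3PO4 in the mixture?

Q ≈ 1.66 x 10^-12

Total volume = 163 + 83.7 = 246.7 mL.
[Ag^+] = 5.97 × 10^-4 × (163/246.7) = 3.945 × 10^-4 M
[PO4^3-] = 7.96 × 10^-2 × (83.7/246.7) = 2.701 × 10^-2 M
Ag3PO4(s) ⇌ 3 Ag^+(aq) + PO4^3-(aq), so Q = [Ag^+]^3[PO4^3-]
Q = (3.945 x 10^-4)^3(2.701 × 10^-2) = 1.66 x 10^-12
Q > Ksp, so Ag3PO4 will precipitate.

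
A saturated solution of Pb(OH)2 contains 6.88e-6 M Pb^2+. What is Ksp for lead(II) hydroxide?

Pb(OH)2(s) ⇌ Pb^2+(aq) + 2 OH^-(aq)
Stoichiometry gives [OH^-] = (2/1)[Pb^2+] = 1.376 × 10^-5 M.
Ksp = [Pb^2+][OH^-]^2
Ksp = 6.88 x 10^-6 × (1.376 x 10^-5)^2 = 1.30 x 10^-15

Ksp = 1.30 × 10^-15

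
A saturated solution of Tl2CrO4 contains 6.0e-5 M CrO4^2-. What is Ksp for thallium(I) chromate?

Tl2CrO4(s) ⇌ 2 Tl^+(aq) + CrO4^2-(aq)
Stoichiometry gives [Tl^+] = (2/1)[CrO4^2-] = 1.20 x 10^-4 M.
Ksp = [Tl^+]^2[CrO4^2-]
Ksp = (1.20 x 10^-4)^2 × 6.0 × 10^-5 = 8.6 x 10^-13

8.6 x 10^-13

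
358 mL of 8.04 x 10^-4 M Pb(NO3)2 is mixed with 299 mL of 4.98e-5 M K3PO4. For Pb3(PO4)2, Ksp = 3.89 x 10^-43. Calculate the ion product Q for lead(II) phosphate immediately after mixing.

Total volume = 358 + 299 = 657 mL.
[Pb^2+] = 8.04 x 10^-4 × (358/657) = 4.381 x 10^-4 M
[PO4^3-] = 4.98 x 10^-5 × (299/657) = 2.266 × 10^-5 M
Pb3(PO4)2(s) ⇌ 3 Pb^2+(aq) + 2 PO4^3-(aq), so Q = [Pb^2+]^3[PO4^3-]^2
Q = (4.381 x 10^-4)^3(2.266 × 10^-5)^2 = 4.32 × 10^-20
Q > Ksp, so Pb3(PO4)2 will precipitate.

Q ≈ 4.32 × 10^-20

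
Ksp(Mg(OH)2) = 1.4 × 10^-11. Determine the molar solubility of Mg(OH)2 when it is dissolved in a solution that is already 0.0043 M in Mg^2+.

Mg(OH)2(s) ⇌ Mg^2+ + 2 OH^-
Ksp = [Mg^2+][OH^-]^2
Let s be the molar solubility in this solution. [Mg^2+] = 0.0043 + s ≈ 0.0043, [OH^-] = 2s (Ksp is small, so little additional dissolves).
Ksp ≈ 0.0043 × (2s)^2
s = 2.9 × 10^-5 M
Check: s = 2.9 × 10^-5 ≪ 0.0043, so the approximation is valid.

s ≈ 2.9 × 10^-5 M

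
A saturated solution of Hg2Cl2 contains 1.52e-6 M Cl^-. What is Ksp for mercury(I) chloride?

Hg2Cl2(s) ⇌ Hg2^2+ + 2 Cl^-
Stoichiometry gives [Hg2^2+] = (1/2)[Cl^-] = 7.600 x 10^-7 M.
Ksp = [Hg2^2+][Cl^-]^2
Ksp = 7.600 × 10^-7 × (1.52 x 10^-6)^2 = 1.76 × 10^-18

Ksp ≈ 1.76e-18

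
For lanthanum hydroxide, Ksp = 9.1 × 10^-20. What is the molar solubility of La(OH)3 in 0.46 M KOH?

9.3 × 10^-19 M

La(OH)3(s) ⇌ La^3+ + 3 OH^-
Ksp = [La^3+][OH^-]^3
If s mol/L dissolves here, [La^3+] = s, [OH^-] = 0.46 + 3s ≈ 0.46 (since OH^- from KOH dominates).
Ksp ≈ s × (0.46)^3
s = 9.3 x 10^-19 M
Check: 3s = 2.8 × 10^-18 ≪ 0.46, so the approximation is valid.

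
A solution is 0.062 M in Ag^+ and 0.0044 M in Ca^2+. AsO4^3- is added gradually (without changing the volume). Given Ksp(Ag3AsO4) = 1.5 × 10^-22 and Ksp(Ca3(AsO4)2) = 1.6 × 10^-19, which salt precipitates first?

Ag3AsO4

Precipitation of each salt starts when its ion product equals its Ksp.
For Ag3AsO4: 1.5 × 10^-22 = (0.062)^3 × [AsO4^3-]  ⇒  [AsO4^3-] = 6.3 × 10^-19 M.
For Ca3(AsO4)2: 1.6 × 10^-19 = (0.0044)^3 × [AsO4^3-]^2  ⇒  [AsO4^3-] = 1.4 x 10^-6 M.
The salt with the lower threshold [AsO4^3-] precipitates first: Ag3AsO4.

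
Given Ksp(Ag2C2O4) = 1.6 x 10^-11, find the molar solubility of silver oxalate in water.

Ag2C2O4(s) ⇌ 2 Ag^+(aq) + C2O4^2-(aq)
Ksp = [Ag^+]^2[C2O4^2-]
If s mol/L of Ag2C2O4 dissolves, [Ag^+] = 2s and [C2O4^2-] = s.
Substituting: Ksp = (2s)^2s = 4s^3
Solving, s = (1.6 x 10^-11/4)^(1/3) = 1.6 × 10^-4 M

s = 1.6 × 10^-4 M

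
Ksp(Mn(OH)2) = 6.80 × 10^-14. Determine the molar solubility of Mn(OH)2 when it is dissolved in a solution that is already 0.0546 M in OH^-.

s ≈ 2.28 × 10^-11 M

Mn(OH)2(s) ⇌ Mn^2+ + 2 OH^-
Ksp = [Mn^2+][OH^-]^2
If s mol/L dissolves here, [Mn^2+] = s, [OH^-] = 0.0546 + 2s ≈ 0.0546 (since the OH^- already present dominates).
Ksp ≈ s × (0.0546)^2
s = 2.28 × 10^-11 M
Check: 2s = 4.6 × 10^-11 ≪ 0.0546, so the approximation is valid.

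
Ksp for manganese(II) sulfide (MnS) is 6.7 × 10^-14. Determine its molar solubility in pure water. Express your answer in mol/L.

MnS(s) <=> Mn^2+ + S^2-
Ksp = [Mn^2+][S^2-]
For each mole of MnS that dissolves: [Mn^2+] = s, [S^2-] = s.
Ksp = s × s = s^2
s = (6.7 × 10^-14)^(1/2) = 2.6 × 10^-7 M

s = 2.6 x 10^-7 M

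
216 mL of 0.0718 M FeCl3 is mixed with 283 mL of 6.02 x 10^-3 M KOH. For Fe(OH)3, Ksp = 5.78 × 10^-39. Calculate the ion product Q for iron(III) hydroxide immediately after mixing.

Total volume = 216 + 283 = 499 mL.
[Fe^3+] = 7.18 x 10^-2 × (216/499) = 3.108 x 10^-2 M
[OH^-] = 6.02 × 10^-3 × (283/499) = 3.414 x 10^-3 M
Fe(OH)3(s) ⇌ Fe^3+(aq) + 3 OH^-(aq), so Q = [Fe^3+][OH^-]^3
Q = (3.108 × 10^-2)(3.414 x 10^-3)^3 = 1.24 × 10^-9
Q > Ksp, so Fe(OH)3 will precipitate.

1.24e-9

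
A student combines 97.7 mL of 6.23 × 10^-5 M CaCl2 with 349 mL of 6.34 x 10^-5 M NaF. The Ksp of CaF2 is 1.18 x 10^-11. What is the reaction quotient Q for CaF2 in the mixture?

Q ≈ 3.34e-14

Total volume = 97.7 + 349 = 446.7 mL.
[Ca^2+] = 6.23 × 10^-5 × (97.7/446.7) = 1.363 x 10^-5 M
[F^-] = 6.34 × 10^-5 × (349/446.7) = 4.953 × 10^-5 M
CaF2(s) ⇌ Ca^2+(aq) + 2 F^-(aq), so Q = [Ca^2+][F^-]^2
Q = (1.363 x 10^-5)(4.953 × 10^-5)^2 = 3.34 × 10^-14
Q < Ksp, so no precipitate of CaF2 forms.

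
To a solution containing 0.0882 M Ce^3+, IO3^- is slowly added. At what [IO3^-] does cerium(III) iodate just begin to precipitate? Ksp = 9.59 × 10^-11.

Ce(IO3)3(s) ⇌ Ce^3+(aq) + 3 IO3^-(aq)
Ksp = [Ce^3+][IO3^-]^3
Precipitation begins when Q = Ksp. With [Ce^3+] = 0.0882 M:
9.59 × 10^-11 = (0.0882) × [IO3^-]^3
[IO3^-] = (9.59 × 10^-11 / 8.82 x 10^-2)^(1/3) = 1.03 x 10^-3 M

1.03 × 10^-3 M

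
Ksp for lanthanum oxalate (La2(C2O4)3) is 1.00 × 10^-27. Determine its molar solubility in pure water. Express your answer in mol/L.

La2(C2O4)3(s) ⇌ 2 La^3+(aq) + 3 C2O4^2-(aq)
Ksp = [La^3+]^2[C2O4^2-]^3
If s mol/L of La2(C2O4)3 dissolves, [La^3+] = 2s and [C2O4^2-] = 3s.
Ksp = (2s)^2(3s)^3 = 108s^5
Solving, s = (1.00 × 10^-27/108)^(1/5) = 1.56 x 10^-6 M

1.56e-6 M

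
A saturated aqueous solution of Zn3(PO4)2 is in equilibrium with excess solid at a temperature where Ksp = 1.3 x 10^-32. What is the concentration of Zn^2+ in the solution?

[Zn^2+] ≈ 4.9 × 10^-7 M

Zn3(PO4)2(s) <=> 3 Zn^2+(aq) + 2 PO4^3-(aq)
Ksp = [Zn^2+]^3[PO4^3-]^2
For each mole of Zn3(PO4)2 that dissolves: [Zn^2+] = 3s, [PO4^3-] = 2s.
Ksp = (3s)^3(2s)^2 = 108s^5
s = (1.3 x 10^-32 / 108)^(1/5) = 1.64 x 10^-7 M
[Zn^2+] = 3s = 4.9 × 10^-7 M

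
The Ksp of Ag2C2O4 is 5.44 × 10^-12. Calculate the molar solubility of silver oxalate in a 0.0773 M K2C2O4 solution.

Ag2C2O4(s) ⇌ 2 Ag^+(aq) + C2O4^2-(aq)
Ksp = [Ag^+]^2[C2O4^2-]
Let s = moles of Ag2C2O4 that dissolve per litre. [Ag^+] = 2s, [C2O4^2-] = 0.0773 + s ≈ 0.0773 (since C2O4^2- from K2C2O4 dominates).
Ksp ≈ (2s)^2 × 0.0773
s = 4.19 × 10^-6 M
Check: s = 4.2 × 10^-6 ≪ 0.0773, so the approximation is valid.

s ≈ 4.19 × 10^-6 M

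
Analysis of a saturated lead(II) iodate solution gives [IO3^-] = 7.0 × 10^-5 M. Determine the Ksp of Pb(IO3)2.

Pb(IO3)2(s) ⇌ Pb^2+(aq) + 2 IO3^-(aq)
Stoichiometry gives [Pb^2+] = (1/2)[IO3^-] = 3.50 x 10^-5 M.
Ksp = [Pb^2+][IO3^-]^2
Ksp = 3.50 × 10^-5 × (7.0 × 10^-5)^2 = 1.7 × 10^-13

1.7 × 10^-13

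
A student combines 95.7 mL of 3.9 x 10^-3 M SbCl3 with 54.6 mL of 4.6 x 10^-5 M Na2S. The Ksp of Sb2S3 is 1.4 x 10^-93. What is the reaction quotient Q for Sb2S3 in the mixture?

Q ≈ 2.9e-20

Total volume = 95.7 + 54.6 = 150.3 mL.
[Sb^3+] = 3.9 × 10^-3 × (95.7/150.3) = 2.48 x 10^-3 M
[S^2-] = 4.6 × 10^-5 × (54.6/150.3) = 1.67 x 10^-5 M
Sb2S3(s) ⇌ 2 Sb^3+(aq) + 3 S^2-(aq), so Q = [Sb^3+]^2[S^2-]^3
Q = (2.48 × 10^-3)^2(1.67 × 10^-5)^3 = 2.9 × 10^-20
Q > Ksp, so Sb2S3 will precipitate.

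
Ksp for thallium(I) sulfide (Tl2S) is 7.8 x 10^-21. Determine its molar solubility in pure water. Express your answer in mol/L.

Tl2S(s) <=> 2 Tl^+(aq) + S^2-(aq)
Ksp = [Tl^+]^2[S^2-]
If s mol/L of Tl2S dissolves, [Tl^+] = 2s and [S^2-] = s.
Substituting: Ksp = (2s)^2s = 4s^3
s^3 = 7.8 x 10^-21 / 4, so s = 1.2 × 10^-7 M

s ≈ 1.2e-7 M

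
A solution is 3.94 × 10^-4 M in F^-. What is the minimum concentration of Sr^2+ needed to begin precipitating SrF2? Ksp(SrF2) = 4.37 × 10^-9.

SrF2(s) ⇌ Sr^2+ + 2 F^-
Ksp = [Sr^2+][F^-]^2
Precipitation begins when Q = Ksp. With [F^-] = 3.94 × 10^-4 M:
4.37 × 10^-9 = (3.94 × 10^-4)^2 × [Sr^2+]
[Sr^2+] = (4.37 × 10^-9 / 1.552 × 10^-7) = 2.82 x 10^-2 M

[Sr^2+] ≈ 2.82 × 10^-2 M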